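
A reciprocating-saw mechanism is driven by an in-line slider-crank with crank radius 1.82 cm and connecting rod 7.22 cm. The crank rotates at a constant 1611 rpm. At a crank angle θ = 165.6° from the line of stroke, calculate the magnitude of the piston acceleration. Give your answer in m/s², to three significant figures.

ω = 2π·1611/60 = 168.7 rad/s
x(θ) = r cosθ + √(L² − r² sin²θ); with ω constant, a = ω²·d²x/dθ².
d²x/dθ² = −r cosθ − r²(cos2θ)/√u − r⁴ sin²2θ/(4u^{3/2}),  u = L² − r² sin²θ = 0.00519235 m².
Substituting r = 0.0182 m, L = 0.0722 m, θ = 165.6°: d²x/dθ² = +0.013583 m.
a = ω²·d²x/dθ² = (168.7)²·(+0.013583) = +386.58 m/s²;  |a| = 386.58 m/s².

387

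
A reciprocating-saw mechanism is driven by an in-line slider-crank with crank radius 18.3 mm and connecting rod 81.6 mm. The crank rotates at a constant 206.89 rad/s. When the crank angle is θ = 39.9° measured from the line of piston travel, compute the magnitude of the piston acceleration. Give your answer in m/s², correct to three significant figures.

ω = 206.9 rad/s
x(θ) = r cosθ + √(L² − r² sin²θ); with ω constant, a = ω²·d²x/dθ².
d²x/dθ² = −r cosθ − r²(cos2θ)/√u − r⁴ sin²2θ/(4u^{3/2}),  u = L² − r² sin²θ = 0.00652077 m².
Substituting r = 0.0183 m, L = 0.0816 m, θ = 39.9°: d²x/dθ² = -0.014825 m.
a = ω²·d²x/dθ² = (206.9)²·(-0.014825) = -634.57 m/s²;  |a| = 634.57 m/s².

635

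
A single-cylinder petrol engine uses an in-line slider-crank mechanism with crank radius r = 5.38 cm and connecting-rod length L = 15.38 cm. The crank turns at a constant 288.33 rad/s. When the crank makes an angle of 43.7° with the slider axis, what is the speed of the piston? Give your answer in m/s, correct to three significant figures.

13.5

ω = 288.3 rad/s
For an in-line slider-crank, x = r cosθ + √(L² − r² sin²θ), so v = −rω sinθ·[1 + r cosθ/√(L² − r² sin²θ)].
With r = 0.0538 m, L = 0.1538 m, θ = 43.7°: √(L² − r² sin²θ) = 0.14924 m.
v = −0.0538·288.3·0.69088·[1 + 0.0538·0.72297/0.14924] = -13.51 m/s.
|v| = 13.51 m/s.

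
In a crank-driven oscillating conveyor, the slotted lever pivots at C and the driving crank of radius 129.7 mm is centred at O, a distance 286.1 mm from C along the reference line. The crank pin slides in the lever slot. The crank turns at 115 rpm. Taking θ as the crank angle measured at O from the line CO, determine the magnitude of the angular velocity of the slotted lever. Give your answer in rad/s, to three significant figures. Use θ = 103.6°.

1.20

ω = 12.04 rad/s (from 115 rpm).
Crank pin A relative to C: A = (d + r cosθ, r sinθ); lever angle φ = atan2(r sinθ, d + r cosθ).
Differentiating tanφ: φ̇ = rω(d cosθ + r)/(d² + r² + 2dr cosθ).
d² + r² + 2dr cosθ = |CA|² = 0.0812244 m²;  d cosθ + r = +0.062426 m.
|ω_lever| = |0.1297·12.04·+0.062426| / 0.0812244 = 1.2005 rad/s.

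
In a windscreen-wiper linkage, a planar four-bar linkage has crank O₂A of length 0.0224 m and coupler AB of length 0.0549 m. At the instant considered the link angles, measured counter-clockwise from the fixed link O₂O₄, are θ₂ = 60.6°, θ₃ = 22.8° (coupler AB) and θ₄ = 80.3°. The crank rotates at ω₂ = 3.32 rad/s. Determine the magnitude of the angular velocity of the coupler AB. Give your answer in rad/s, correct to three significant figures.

ω₂ = 3.32 rad/s
Differentiating the loop-closure r₂e^{iθ₂}+r₃e^{iθ₃}=r₁+r₄e^{iθ₄} gives r₂ω₂e^{iθ₂}+r₃ω₃e^{iθ₃}=r₄ω₄e^{iθ₄}.
Eliminating the other unknown: ω₃ = r₂ω₂ sin(θ₄−θ₂) / [r₃ sin(θ₃−θ₄)].
Numerator sine = +0.33710; denominator sine = -0.84339.
Result = 0.0224·3.32·(+0.33710) / (0.0549·(-0.84339)) = -0.54142 rad/s; magnitude 0.54142 rad/s.

0.541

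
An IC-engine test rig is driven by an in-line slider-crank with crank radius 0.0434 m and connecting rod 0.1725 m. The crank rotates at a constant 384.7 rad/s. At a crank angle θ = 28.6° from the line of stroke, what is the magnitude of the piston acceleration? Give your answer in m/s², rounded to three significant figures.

6540

ω = 384.7 rad/s
x(θ) = r cosθ + √(L² − r² sin²θ); with ω constant, a = ω²·d²x/dθ².
d²x/dθ² = −r cosθ − r²(cos2θ)/√u − r⁴ sin²2θ/(4u^{3/2}),  u = L² − r² sin²θ = 0.0293246 m².
Substituting r = 0.0434 m, L = 0.1725 m, θ = 28.6°: d²x/dθ² = -0.044188 m.
a = ω²·d²x/dθ² = (384.7)²·(-0.044188) = -6539.5 m/s²;  |a| = 6539.5 m/s².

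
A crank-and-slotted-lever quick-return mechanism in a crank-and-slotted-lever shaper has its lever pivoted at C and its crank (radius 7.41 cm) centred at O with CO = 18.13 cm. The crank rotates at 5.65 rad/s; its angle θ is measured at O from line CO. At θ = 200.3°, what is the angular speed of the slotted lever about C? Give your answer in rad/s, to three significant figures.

3.05

ω = 5.65 rad/s
Crank pin A relative to C: A = (d + r cosθ, r sinθ); lever angle φ = atan2(r sinθ, d + r cosθ).
Differentiating tanφ: φ̇ = rω(d cosθ + r)/(d² + r² + 2dr cosθ).
d² + r² + 2dr cosθ = |CA|² = 0.0131607 m²;  d cosθ + r = -0.095939 m.
|ω_lever| = |0.0741·5.65·-0.095939| / 0.0131607 = 3.052 rad/s.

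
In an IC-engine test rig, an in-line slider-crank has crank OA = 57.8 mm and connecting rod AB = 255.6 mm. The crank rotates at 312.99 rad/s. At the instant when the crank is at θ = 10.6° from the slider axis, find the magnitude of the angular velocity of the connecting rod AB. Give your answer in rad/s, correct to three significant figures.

69.6

ω = 313 rad/s
The rod makes angle φ with the slider axis where L sinφ = r sinθ; differentiating, L cosφ·φ̇ = r ω cosθ.
L cosφ = √(L² − r² sin²θ) = 0.25538 m.
|ω_rod| = r ω |cosθ| / √(L² − r² sin²θ) = 0.0578·313·0.98294/0.25538 = 69.63 rad/s.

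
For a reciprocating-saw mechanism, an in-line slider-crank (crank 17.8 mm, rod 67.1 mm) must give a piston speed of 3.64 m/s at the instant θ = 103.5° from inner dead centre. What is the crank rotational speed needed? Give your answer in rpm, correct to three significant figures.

2150

For an in-line slider-crank, |v_piston| = rω|sinθ|·[1 + r cosθ/√(L² − r² sin²θ)].
With r = 0.0178 m, L = 0.0671 m, θ = 103.5°: the bracketed kinematic factor |dx/dθ| = 0.016199 m.
ω = v/|dx/dθ| = 3.64/0.016199 = 224.71 rad/s.
N = 60ω/(2π) = 2145.8 rpm.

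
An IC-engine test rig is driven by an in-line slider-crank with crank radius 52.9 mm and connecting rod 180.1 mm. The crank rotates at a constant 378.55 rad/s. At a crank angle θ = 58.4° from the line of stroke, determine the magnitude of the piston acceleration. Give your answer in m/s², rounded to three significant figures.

ω = 378.6 rad/s
x(θ) = r cosθ + √(L² − r² sin²θ); with ω constant, a = ω²·d²x/dθ².
d²x/dθ² = −r cosθ − r²(cos2θ)/√u − r⁴ sin²2θ/(4u^{3/2}),  u = L² − r² sin²θ = 0.0304059 m².
Substituting r = 0.0529 m, L = 0.1801 m, θ = 58.4°: d²x/dθ² = -0.020777 m.
a = ω²·d²x/dθ² = (378.6)²·(-0.020777) = -2977.4 m/s²;  |a| = 2977.4 m/s².

2980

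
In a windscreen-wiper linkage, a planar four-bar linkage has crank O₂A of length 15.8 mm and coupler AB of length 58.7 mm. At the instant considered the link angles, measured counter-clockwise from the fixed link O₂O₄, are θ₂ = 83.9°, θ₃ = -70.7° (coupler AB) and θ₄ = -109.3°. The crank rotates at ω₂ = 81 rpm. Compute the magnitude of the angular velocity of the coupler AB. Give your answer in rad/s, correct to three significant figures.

0.836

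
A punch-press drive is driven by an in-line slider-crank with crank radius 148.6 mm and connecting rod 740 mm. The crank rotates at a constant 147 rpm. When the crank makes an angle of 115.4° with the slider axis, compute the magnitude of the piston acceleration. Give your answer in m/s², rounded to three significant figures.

19.6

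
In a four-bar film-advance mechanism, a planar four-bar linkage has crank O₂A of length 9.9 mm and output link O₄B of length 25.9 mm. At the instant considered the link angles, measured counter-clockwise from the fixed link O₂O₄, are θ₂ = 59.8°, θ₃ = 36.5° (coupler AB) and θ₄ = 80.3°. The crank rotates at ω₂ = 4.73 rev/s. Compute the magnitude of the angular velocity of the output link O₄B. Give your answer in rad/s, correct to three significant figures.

6.49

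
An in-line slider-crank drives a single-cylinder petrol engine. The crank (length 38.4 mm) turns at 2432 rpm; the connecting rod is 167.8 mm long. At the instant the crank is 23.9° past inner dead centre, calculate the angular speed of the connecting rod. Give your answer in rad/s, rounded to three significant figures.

ω = 254.7 rad/s (converted from 2432 rpm).
The rod makes angle φ with the slider axis where L sinφ = r sinθ; differentiating, L cosφ·φ̇ = r ω cosθ.
L cosφ = √(L² − r² sin²θ) = 0.16708 m.
|ω_rod| = r ω |cosθ| / √(L² − r² sin²θ) = 0.0384·254.7·0.91425/0.16708 = 53.515 rad/s.

53.5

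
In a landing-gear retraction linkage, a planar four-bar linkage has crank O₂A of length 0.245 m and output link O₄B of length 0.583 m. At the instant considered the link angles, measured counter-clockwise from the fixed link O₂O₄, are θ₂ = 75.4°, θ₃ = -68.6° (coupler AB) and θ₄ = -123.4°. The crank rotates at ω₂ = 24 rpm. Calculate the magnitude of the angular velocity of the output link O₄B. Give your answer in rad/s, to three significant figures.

ω₂ = 2.513 rad/s (from 24 rpm).
Differentiating the loop-closure r₂e^{iθ₂}+r₃e^{iθ₃}=r₁+r₄e^{iθ₄} gives r₂ω₂e^{iθ₂}+r₃ω₃e^{iθ₃}=r₄ω₄e^{iθ₄}.
Eliminating the other unknown: ω₄ = r₂ω₂ sin(θ₂−θ₃) / [r₄ sin(θ₄−θ₃)].
Numerator sine = +0.58779; denominator sine = -0.81714.
Result = 0.245·2.513·(+0.58779) / (0.583·(-0.81714)) = -0.75973 rad/s; magnitude 0.75973 rad/s.

0.760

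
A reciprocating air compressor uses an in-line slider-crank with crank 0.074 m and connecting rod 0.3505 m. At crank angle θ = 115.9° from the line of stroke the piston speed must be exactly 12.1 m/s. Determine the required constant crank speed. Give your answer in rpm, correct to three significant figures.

For an in-line slider-crank, |v_piston| = rω|sinθ|·[1 + r cosθ/√(L² − r² sin²θ)].
With r = 0.074 m, L = 0.3505 m, θ = 115.9°: the bracketed kinematic factor |dx/dθ| = 0.060315 m.
ω = v/|dx/dθ| = 12.1/0.060315 = 200.61 rad/s.
N = 60ω/(2π) = 1915.7 rpm.

1920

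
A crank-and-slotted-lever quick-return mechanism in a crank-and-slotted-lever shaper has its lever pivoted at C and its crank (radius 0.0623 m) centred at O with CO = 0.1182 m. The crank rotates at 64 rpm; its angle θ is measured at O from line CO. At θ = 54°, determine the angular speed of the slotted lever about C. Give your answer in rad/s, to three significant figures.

2.08

ω = 6.702 rad/s (from 64 rpm).
Crank pin A relative to C: A = (d + r cosθ, r sinθ); lever angle φ = atan2(r sinθ, d + r cosθ).
Differentiating tanφ: φ̇ = rω(d cosθ + r)/(d² + r² + 2dr cosθ).
d² + r² + 2dr cosθ = |CA|² = 0.0265093 m²;  d cosθ + r = +0.13178 m.
|ω_lever| = |0.0623·6.702·+0.13178| / 0.0265093 = 2.0756 rad/s.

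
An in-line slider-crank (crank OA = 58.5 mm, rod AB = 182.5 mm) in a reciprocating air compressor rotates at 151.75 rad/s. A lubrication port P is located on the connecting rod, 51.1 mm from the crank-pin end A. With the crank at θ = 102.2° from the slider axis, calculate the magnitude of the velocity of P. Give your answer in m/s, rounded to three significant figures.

ω = 151.8 rad/s.  Crank-pin speed |V_A| = rω = 8.8774 m/s, perpendicular to OA.
Rod angle: sinφ = −(r/L) sinθ ⇒ φ = -18.259°; ω_rod = −rω cosθ/√(L²−r²sin²θ) = +10.825 rad/s.
V_P = V_A + ω_rod × AP, with AP = 0.0511 m along the rod.
Components: V_Px = −rω sinθ − a·ω_rod·sinφ = -8.5036 m/s;  V_Py = rω cosθ + a·ω_rod·cosφ = -1.3507 m/s.
|V_P| = √(V_Px² + V_Py²) = 8.6102 m/s.

8.61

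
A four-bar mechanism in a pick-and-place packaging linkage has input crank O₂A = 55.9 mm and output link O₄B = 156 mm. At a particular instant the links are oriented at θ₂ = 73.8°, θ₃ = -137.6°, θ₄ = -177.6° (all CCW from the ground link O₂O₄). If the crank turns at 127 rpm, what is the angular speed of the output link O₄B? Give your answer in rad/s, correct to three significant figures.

ω₂ = 13.3 rad/s (from 127 rpm).
Differentiating the loop-closure r₂e^{iθ₂}+r₃e^{iθ₃}=r₁+r₄e^{iθ₄} gives r₂ω₂e^{iθ₂}+r₃ω₃e^{iθ₃}=r₄ω₄e^{iθ₄}.
Eliminating the other unknown: ω₄ = r₂ω₂ sin(θ₂−θ₃) / [r₄ sin(θ₄−θ₃)].
Numerator sine = -0.52101; denominator sine = -0.64279.
Result = 0.0559·13.3·(-0.52101) / (0.156·(-0.64279)) = +3.8628 rad/s; magnitude 3.8628 rad/s.

3.86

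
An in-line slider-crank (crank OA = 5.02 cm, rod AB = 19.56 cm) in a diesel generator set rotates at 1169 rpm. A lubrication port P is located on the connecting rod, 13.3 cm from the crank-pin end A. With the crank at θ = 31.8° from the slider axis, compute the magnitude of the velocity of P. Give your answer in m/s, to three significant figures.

4.08

ω = 122.4 rad/s.  Crank-pin speed |V_A| = rω = 6.1454 m/s, perpendicular to OA.
Rod angle: sinφ = −(r/L) sinθ ⇒ φ = -7.773°; ω_rod = −rω cosθ/√(L²−r²sin²θ) = -26.949 rad/s.
V_P = V_A + ω_rod × AP, with AP = 0.133 m along the rod.
Components: V_Px = −rω sinθ − a·ω_rod·sinφ = -3.7231 m/s;  V_Py = rω cosθ + a·ω_rod·cosφ = +1.6715 m/s.
|V_P| = √(V_Px² + V_Py²) = 4.0811 m/s.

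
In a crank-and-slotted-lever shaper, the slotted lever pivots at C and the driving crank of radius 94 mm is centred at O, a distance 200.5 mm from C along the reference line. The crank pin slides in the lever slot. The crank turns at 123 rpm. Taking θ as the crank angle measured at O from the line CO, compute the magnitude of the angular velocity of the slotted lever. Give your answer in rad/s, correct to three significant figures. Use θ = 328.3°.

ω = 12.88 rad/s (from 123 rpm).
Crank pin A relative to C: A = (d + r cosθ, r sinθ); lever angle φ = atan2(r sinθ, d + r cosθ).
Differentiating tanφ: φ̇ = rω(d cosθ + r)/(d² + r² + 2dr cosθ).
d² + r² + 2dr cosθ = |CA|² = 0.0811067 m²;  d cosθ + r = +0.26459 m.
|ω_lever| = |0.094·12.88·+0.26459| / 0.0811067 = 3.9498 rad/s.

3.95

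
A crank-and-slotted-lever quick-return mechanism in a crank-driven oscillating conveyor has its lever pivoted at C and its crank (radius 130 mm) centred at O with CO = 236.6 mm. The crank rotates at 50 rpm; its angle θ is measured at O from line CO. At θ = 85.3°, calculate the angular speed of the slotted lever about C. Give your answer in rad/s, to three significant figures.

1.30

ω = 5.236 rad/s (from 50 rpm).
Crank pin A relative to C: A = (d + r cosθ, r sinθ); lever angle φ = atan2(r sinθ, d + r cosθ).
Differentiating tanφ: φ̇ = rω(d cosθ + r)/(d² + r² + 2dr cosθ).
d² + r² + 2dr cosθ = |CA|² = 0.0779201 m²;  d cosθ + r = +0.14939 m.
|ω_lever| = |0.13·5.236·+0.14939| / 0.0779201 = 1.305 rad/s.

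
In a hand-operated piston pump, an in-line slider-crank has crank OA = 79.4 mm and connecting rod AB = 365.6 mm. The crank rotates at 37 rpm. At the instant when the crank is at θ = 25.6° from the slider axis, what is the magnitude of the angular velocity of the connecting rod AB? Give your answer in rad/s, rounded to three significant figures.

ω = 3.875 rad/s (converted from 37 rpm).
The rod makes angle φ with the slider axis where L sinφ = r sinθ; differentiating, L cosφ·φ̇ = r ω cosθ.
L cosφ = √(L² − r² sin²θ) = 0.36399 m.
|ω_rod| = r ω |cosθ| / √(L² − r² sin²θ) = 0.0794·3.875·0.90183/0.36399 = 0.76224 rad/s.

0.762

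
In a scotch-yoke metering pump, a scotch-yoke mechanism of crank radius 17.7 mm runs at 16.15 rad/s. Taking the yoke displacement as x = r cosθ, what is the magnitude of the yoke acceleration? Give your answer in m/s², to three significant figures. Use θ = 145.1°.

3.79

ω = 16.15 rad/s
x = r cosθ ⇒ ẍ = −rω² cosθ (ω constant).
|a| = rω²|cosθ| = 0.0177·(16.15)²·|cos 145.1°| = 3.7863 m/s².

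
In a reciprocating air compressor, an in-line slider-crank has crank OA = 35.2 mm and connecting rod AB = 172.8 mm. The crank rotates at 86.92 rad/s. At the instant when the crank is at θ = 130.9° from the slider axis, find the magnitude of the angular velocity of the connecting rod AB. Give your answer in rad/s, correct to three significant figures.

ω = 86.92 rad/s
The rod makes angle φ with the slider axis where L sinφ = r sinθ; differentiating, L cosφ·φ̇ = r ω cosθ.
L cosφ = √(L² − r² sin²θ) = 0.17074 m.
|ω_rod| = r ω |cosθ| / √(L² − r² sin²θ) = 0.0352·86.92·0.65474/0.17074 = 11.733 rad/s.

11.7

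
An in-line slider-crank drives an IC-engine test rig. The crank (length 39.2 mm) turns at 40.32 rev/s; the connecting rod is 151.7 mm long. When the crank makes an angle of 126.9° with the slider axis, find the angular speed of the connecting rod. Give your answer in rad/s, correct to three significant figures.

40.2

ω = 253.3 rad/s (converted from 40.32 rev/s).
The rod makes angle φ with the slider axis where L sinφ = r sinθ; differentiating, L cosφ·φ̇ = r ω cosθ.
L cosφ = √(L² − r² sin²θ) = 0.14843 m.
|ω_rod| = r ω |cosθ| / √(L² − r² sin²θ) = 0.0392·253.3·0.60042/0.14843 = 40.173 rad/s.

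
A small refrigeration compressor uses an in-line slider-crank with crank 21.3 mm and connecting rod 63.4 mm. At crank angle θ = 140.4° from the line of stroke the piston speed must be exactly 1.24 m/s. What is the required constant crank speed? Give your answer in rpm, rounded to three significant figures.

1190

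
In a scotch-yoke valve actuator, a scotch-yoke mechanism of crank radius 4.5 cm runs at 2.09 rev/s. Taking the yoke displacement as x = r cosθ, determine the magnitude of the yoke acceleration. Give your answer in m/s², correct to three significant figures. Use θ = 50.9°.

4.89

ω = 13.13 rad/s (from 2.09 rev/s).
x = r cosθ ⇒ ẍ = −rω² cosθ (ω constant).
|a| = rω²|cosθ| = 0.045·(13.13)²·|cos 50.9°| = 4.8941 m/s².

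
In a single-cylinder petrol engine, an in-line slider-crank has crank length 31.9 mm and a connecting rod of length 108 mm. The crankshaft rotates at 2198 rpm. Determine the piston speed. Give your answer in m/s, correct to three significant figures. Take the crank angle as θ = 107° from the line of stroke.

ω = 2π·2198/60 = 230.2 rad/s
For an in-line slider-crank, x = r cosθ + √(L² − r² sin²θ), so v = −rω sinθ·[1 + r cosθ/√(L² − r² sin²θ)].
With r = 0.0319 m, L = 0.108 m, θ = 107°: √(L² − r² sin²θ) = 0.1036 m.
v = −0.0319·230.2·0.95630·[1 + 0.0319·-0.29237/0.1036] = -6.3896 m/s.
|v| = 6.3896 m/s.

6.39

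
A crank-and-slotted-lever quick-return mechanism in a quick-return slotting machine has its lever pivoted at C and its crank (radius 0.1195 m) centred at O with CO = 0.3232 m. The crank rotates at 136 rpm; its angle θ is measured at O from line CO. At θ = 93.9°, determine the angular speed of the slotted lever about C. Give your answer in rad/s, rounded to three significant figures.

1.46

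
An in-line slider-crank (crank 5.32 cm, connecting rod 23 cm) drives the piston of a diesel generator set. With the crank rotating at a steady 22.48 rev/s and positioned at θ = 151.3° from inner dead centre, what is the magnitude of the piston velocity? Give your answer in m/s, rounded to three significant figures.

2.87

ω = 2π·22.5 = 141.2 rad/s
For an in-line slider-crank, x = r cosθ + √(L² − r² sin²θ), so v = −rω sinθ·[1 + r cosθ/√(L² − r² sin²θ)].
With r = 0.0532 m, L = 0.23 m, θ = 151.3°: √(L² − r² sin²θ) = 0.22858 m.
v = −0.0532·141.2·0.48022·[1 + 0.0532·-0.87715/0.22858] = -2.8719 m/s.
|v| = 2.8719 m/s.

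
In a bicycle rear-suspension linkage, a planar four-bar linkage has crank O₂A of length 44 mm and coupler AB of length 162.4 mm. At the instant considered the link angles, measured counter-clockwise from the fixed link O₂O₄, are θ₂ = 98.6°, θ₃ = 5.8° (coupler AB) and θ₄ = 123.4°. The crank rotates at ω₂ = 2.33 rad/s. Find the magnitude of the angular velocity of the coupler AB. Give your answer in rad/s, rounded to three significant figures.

ω₂ = 2.33 rad/s
Differentiating the loop-closure r₂e^{iθ₂}+r₃e^{iθ₃}=r₁+r₄e^{iθ₄} gives r₂ω₂e^{iθ₂}+r₃ω₃e^{iθ₃}=r₄ω₄e^{iθ₄}.
Eliminating the other unknown: ω₃ = r₂ω₂ sin(θ₄−θ₂) / [r₃ sin(θ₃−θ₄)].
Numerator sine = +0.41945; denominator sine = -0.88620.
Result = 0.044·2.33·(+0.41945) / (0.1624·(-0.88620)) = -0.29879 rad/s; magnitude 0.29879 rad/s.

0.299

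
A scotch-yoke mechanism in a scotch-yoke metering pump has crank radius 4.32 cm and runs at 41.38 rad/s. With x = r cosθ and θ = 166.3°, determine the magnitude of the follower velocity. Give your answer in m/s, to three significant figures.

0.423

ω = 41.38 rad/s
x = r cosθ ⇒ ẋ = −rω sinθ.
|v| = rω|sinθ| = 0.0432·41.38·|sin 166.3°| = 0.42338 m/s.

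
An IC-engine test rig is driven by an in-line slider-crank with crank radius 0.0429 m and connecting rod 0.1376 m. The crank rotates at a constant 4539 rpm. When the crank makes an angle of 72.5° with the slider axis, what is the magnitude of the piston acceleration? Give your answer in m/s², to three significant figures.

ω = 2π·4539/60 = 475.3 rad/s
x(θ) = r cosθ + √(L² − r² sin²θ); with ω constant, a = ω²·d²x/dθ².
d²x/dθ² = −r cosθ − r²(cos2θ)/√u − r⁴ sin²2θ/(4u^{3/2}),  u = L² − r² sin²θ = 0.0172598 m².
Substituting r = 0.0429 m, L = 0.1376 m, θ = 72.5°: d²x/dθ² = -0.0015479 m.
a = ω²·d²x/dθ² = (475.3)²·(-0.0015479) = -349.72 m/s²;  |a| = 349.72 m/s².

350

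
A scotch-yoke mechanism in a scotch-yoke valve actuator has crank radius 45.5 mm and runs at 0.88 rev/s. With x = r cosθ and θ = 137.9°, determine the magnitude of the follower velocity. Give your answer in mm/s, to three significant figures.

169

ω = 5.529 rad/s (from 0.88 rev/s).
x = r cosθ ⇒ ẋ = −rω sinθ.
|v| = rω|sinθ| = 0.0455·5.529·|sin 137.9°| = 0.16867 m/s = 168.67 mm/s.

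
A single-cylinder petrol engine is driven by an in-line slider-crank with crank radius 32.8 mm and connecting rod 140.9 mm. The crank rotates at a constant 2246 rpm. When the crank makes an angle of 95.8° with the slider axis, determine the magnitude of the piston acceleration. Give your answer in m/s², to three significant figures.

608

ω = 2π·2246/60 = 235.2 rad/s
x(θ) = r cosθ + √(L² − r² sin²θ); with ω constant, a = ω²·d²x/dθ².
d²x/dθ² = −r cosθ − r²(cos2θ)/√u − r⁴ sin²2θ/(4u^{3/2}),  u = L² − r² sin²θ = 0.018788 m².
Substituting r = 0.0328 m, L = 0.1409 m, θ = 95.8°: d²x/dθ² = +0.010999 m.
a = ω²·d²x/dθ² = (235.2)²·(+0.010999) = +608.44 m/s²;  |a| = 608.44 m/s².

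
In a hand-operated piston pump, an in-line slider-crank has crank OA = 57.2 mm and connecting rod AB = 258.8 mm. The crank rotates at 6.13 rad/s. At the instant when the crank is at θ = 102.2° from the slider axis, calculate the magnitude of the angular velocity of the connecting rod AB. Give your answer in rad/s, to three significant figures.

0.293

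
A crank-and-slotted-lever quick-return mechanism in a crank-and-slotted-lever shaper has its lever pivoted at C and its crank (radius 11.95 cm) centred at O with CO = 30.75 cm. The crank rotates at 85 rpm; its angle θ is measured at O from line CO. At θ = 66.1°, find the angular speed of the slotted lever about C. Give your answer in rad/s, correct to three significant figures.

ω = 8.901 rad/s (from 85 rpm).
Crank pin A relative to C: A = (d + r cosθ, r sinθ); lever angle φ = atan2(r sinθ, d + r cosθ).
Differentiating tanφ: φ̇ = rω(d cosθ + r)/(d² + r² + 2dr cosθ).
d² + r² + 2dr cosθ = |CA|² = 0.138611 m²;  d cosθ + r = +0.24408 m.
|ω_lever| = |0.1195·8.901·+0.24408| / 0.138611 = 1.8731 rad/s.

1.87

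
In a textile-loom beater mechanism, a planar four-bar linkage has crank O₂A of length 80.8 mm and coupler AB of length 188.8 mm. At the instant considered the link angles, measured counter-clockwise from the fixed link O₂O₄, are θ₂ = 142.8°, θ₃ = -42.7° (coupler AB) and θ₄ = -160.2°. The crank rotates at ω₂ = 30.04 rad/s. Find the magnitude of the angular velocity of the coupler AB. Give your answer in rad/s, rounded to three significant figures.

ω₂ = 30.04 rad/s
Differentiating the loop-closure r₂e^{iθ₂}+r₃e^{iθ₃}=r₁+r₄e^{iθ₄} gives r₂ω₂e^{iθ₂}+r₃ω₃e^{iθ₃}=r₄ω₄e^{iθ₄}.
Eliminating the other unknown: ω₃ = r₂ω₂ sin(θ₄−θ₂) / [r₃ sin(θ₃−θ₄)].
Numerator sine = +0.83867; denominator sine = +0.88701.
Result = 0.0808·30.04·(+0.83867) / (0.1888·(+0.88701)) = +12.155 rad/s; magnitude 12.155 rad/s.

12.2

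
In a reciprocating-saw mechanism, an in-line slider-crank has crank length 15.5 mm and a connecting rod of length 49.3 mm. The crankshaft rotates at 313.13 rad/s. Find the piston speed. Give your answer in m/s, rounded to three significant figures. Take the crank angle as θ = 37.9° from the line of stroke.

ω = 313.1 rad/s
For an in-line slider-crank, x = r cosθ + √(L² − r² sin²θ), so v = −rω sinθ·[1 + r cosθ/√(L² − r² sin²θ)].
With r = 0.0155 m, L = 0.0493 m, θ = 37.9°: √(L² − r² sin²θ) = 0.048372 m.
v = −0.0155·313.1·0.61429·[1 + 0.0155·0.78908/0.048372] = -3.7353 m/s.
|v| = 3.7353 m/s.

3.74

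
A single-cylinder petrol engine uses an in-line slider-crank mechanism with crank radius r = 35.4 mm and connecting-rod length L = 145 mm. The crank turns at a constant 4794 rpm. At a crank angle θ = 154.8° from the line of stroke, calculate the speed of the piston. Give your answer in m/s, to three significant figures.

5.89

ω = 2π·4794/60 = 502 rad/s
For an in-line slider-crank, x = r cosθ + √(L² − r² sin²θ), so v = −rω sinθ·[1 + r cosθ/√(L² − r² sin²θ)].
With r = 0.0354 m, L = 0.145 m, θ = 154.8°: √(L² − r² sin²θ) = 0.14421 m.
v = −0.0354·502·0.42578·[1 + 0.0354·-0.90483/0.14421] = -5.8862 m/s.
|v| = 5.8862 m/s.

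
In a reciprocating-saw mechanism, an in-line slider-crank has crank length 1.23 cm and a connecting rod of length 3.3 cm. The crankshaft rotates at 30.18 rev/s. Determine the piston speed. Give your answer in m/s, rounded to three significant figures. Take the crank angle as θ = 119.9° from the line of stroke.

ω = 2π·30.2 = 189.6 rad/s
For an in-line slider-crank, x = r cosθ + √(L² − r² sin²θ), so v = −rω sinθ·[1 + r cosθ/√(L² − r² sin²θ)].
With r = 0.0123 m, L = 0.033 m, θ = 119.9°: √(L² − r² sin²θ) = 0.03123 m.
v = −0.0123·189.6·0.86690·[1 + 0.0123·-0.49849/0.03123] = -1.625 m/s.
|v| = 1.625 m/s.

1.62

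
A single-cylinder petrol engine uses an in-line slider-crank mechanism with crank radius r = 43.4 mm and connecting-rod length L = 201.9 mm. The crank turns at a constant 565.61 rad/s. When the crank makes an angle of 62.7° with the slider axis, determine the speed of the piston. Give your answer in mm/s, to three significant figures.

ω = 565.6 rad/s
For an in-line slider-crank, x = r cosθ + √(L² − r² sin²θ), so v = −rω sinθ·[1 + r cosθ/√(L² − r² sin²θ)].
With r = 0.0434 m, L = 0.2019 m, θ = 62.7°: √(L² − r² sin²θ) = 0.19818 m.
v = −0.0434·565.6·0.88862·[1 + 0.0434·0.45865/0.19818] = -24.004 m/s.
|v| = 24.004 m/s = 24004 mm/s.

24000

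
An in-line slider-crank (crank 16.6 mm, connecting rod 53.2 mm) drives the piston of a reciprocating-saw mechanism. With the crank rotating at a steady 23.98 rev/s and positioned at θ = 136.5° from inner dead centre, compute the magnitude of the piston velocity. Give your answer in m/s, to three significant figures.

ω = 2π·24 = 150.7 rad/s
For an in-line slider-crank, x = r cosθ + √(L² − r² sin²θ), so v = −rω sinθ·[1 + r cosθ/√(L² − r² sin²θ)].
With r = 0.0166 m, L = 0.0532 m, θ = 136.5°: √(L² − r² sin²θ) = 0.051958 m.
v = −0.0166·150.7·0.68835·[1 + 0.0166·-0.72537/0.051958] = -1.3227 m/s.
|v| = 1.3227 m/s.

1.32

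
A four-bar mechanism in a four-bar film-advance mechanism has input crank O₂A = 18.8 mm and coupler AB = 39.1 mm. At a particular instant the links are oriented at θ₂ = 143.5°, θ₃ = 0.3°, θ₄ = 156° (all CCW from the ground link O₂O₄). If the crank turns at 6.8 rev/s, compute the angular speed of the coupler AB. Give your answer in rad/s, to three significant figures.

ω₂ = 42.73 rad/s (from 6.8 rev/s).
Differentiating the loop-closure r₂e^{iθ₂}+r₃e^{iθ₃}=r₁+r₄e^{iθ₄} gives r₂ω₂e^{iθ₂}+r₃ω₃e^{iθ₃}=r₄ω₄e^{iθ₄}.
Eliminating the other unknown: ω₃ = r₂ω₂ sin(θ₄−θ₂) / [r₃ sin(θ₃−θ₄)].
Numerator sine = +0.21644; denominator sine = -0.41151.
Result = 0.0188·42.73·(+0.21644) / (0.0391·(-0.41151)) = -10.805 rad/s; magnitude 10.805 rad/s.

10.8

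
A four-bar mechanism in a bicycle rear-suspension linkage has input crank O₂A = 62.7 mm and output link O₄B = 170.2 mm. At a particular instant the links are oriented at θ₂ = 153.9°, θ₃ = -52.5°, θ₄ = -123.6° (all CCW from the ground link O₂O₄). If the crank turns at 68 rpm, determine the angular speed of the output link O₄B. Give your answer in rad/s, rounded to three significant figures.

1.23

ω₂ = 7.121 rad/s (from 68 rpm).
Differentiating the loop-closure r₂e^{iθ₂}+r₃e^{iθ₃}=r₁+r₄e^{iθ₄} gives r₂ω₂e^{iθ₂}+r₃ω₃e^{iθ₃}=r₄ω₄e^{iθ₄}.
Eliminating the other unknown: ω₄ = r₂ω₂ sin(θ₂−θ₃) / [r₄ sin(θ₄−θ₃)].
Numerator sine = -0.44464; denominator sine = -0.94609.
Result = 0.0627·7.121·(-0.44464) / (0.1702·(-0.94609)) = +1.2329 rad/s; magnitude 1.2329 rad/s.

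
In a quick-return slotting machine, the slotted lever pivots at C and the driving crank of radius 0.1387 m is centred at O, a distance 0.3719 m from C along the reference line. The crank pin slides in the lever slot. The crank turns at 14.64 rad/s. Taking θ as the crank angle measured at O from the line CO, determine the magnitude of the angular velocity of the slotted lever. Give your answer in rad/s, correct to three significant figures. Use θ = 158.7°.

6.87

ω = 14.64 rad/s
Crank pin A relative to C: A = (d + r cosθ, r sinθ); lever angle φ = atan2(r sinθ, d + r cosθ).
Differentiating tanφ: φ̇ = rω(d cosθ + r)/(d² + r² + 2dr cosθ).
d² + r² + 2dr cosθ = |CA|² = 0.0614293 m²;  d cosθ + r = -0.2078 m.
|ω_lever| = |0.1387·14.64·-0.2078| / 0.0614293 = 6.8688 rad/s.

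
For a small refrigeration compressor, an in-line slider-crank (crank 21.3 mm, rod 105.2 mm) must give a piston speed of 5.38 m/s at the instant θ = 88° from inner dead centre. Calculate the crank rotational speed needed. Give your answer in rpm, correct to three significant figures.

For an in-line slider-crank, |v_piston| = rω|sinθ|·[1 + r cosθ/√(L² − r² sin²θ)].
With r = 0.0213 m, L = 0.1052 m, θ = 88°: the bracketed kinematic factor |dx/dθ| = 0.021441 m.
ω = v/|dx/dθ| = 5.38/0.021441 = 250.93 rad/s.
N = 60ω/(2π) = 2396.2 rpm.

2400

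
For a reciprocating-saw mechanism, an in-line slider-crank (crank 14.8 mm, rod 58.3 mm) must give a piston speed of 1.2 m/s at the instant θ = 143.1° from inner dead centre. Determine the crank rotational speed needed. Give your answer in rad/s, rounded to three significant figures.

For an in-line slider-crank, |v_piston| = rω|sinθ|·[1 + r cosθ/√(L² − r² sin²θ)].
With r = 0.0148 m, L = 0.0583 m, θ = 143.1°: the bracketed kinematic factor |dx/dθ| = 0.0070609 m.
ω = v/|dx/dθ| = 1.2/0.0070609 = 169.95 rad/s.

170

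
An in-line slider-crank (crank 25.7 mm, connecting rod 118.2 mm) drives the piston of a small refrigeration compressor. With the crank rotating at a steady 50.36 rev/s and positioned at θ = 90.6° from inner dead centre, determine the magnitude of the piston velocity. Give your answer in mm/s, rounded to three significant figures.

8110

ω = 2π·50.4 = 316.4 rad/s
For an in-line slider-crank, x = r cosθ + √(L² − r² sin²θ), so v = −rω sinθ·[1 + r cosθ/√(L² − r² sin²θ)].
With r = 0.0257 m, L = 0.1182 m, θ = 90.6°: √(L² − r² sin²θ) = 0.11537 m.
v = −0.0257·316.4·0.99995·[1 + 0.0257·-0.01047/0.11537] = -8.1126 m/s.
|v| = 8.1126 m/s = 8112.6 mm/s.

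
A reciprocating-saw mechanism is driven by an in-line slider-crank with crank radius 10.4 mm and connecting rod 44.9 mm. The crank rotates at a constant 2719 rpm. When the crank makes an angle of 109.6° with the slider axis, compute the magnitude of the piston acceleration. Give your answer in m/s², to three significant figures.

ω = 2π·2719/60 = 284.7 rad/s
x(θ) = r cosθ + √(L² − r² sin²θ); with ω constant, a = ω²·d²x/dθ².
d²x/dθ² = −r cosθ − r²(cos2θ)/√u − r⁴ sin²2θ/(4u^{3/2}),  u = L² − r² sin²θ = 0.00192002 m².
Substituting r = 0.0104 m, L = 0.0449 m, θ = 109.6°: d²x/dθ² = +0.0053877 m.
a = ω²·d²x/dθ² = (284.7)²·(+0.0053877) = +436.79 m/s²;  |a| = 436.79 m/s².

437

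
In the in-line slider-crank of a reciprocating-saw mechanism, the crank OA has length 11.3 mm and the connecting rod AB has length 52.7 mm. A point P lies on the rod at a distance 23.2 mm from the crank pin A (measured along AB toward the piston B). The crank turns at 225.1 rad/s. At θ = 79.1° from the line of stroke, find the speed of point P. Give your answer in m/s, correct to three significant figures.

ω = 225.1 rad/s.  Crank-pin speed |V_A| = rω = 2.5436 m/s, perpendicular to OA.
Rod angle: sinφ = −(r/L) sinθ ⇒ φ = -12.155°; ω_rod = −rω cosθ/√(L²−r²sin²θ) = -9.3362 rad/s.
V_P = V_A + ω_rod × AP, with AP = 0.0232 m along the rod.
Components: V_Px = −rω sinθ − a·ω_rod·sinφ = -2.5433 m/s;  V_Py = rω cosθ + a·ω_rod·cosφ = +0.26924 m/s.
|V_P| = √(V_Px² + V_Py²) = 2.5576 m/s.

2.56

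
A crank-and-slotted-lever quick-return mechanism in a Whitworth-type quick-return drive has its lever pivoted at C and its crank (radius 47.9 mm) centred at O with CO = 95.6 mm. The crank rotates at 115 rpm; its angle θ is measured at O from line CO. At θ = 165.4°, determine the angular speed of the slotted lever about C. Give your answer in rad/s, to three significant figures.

10.0

ω = 12.04 rad/s (from 115 rpm).
Crank pin A relative to C: A = (d + r cosθ, r sinθ); lever angle φ = atan2(r sinθ, d + r cosθ).
Differentiating tanφ: φ̇ = rω(d cosθ + r)/(d² + r² + 2dr cosθ).
d² + r² + 2dr cosθ = |CA|² = 0.00257102 m²;  d cosθ + r = -0.044613 m.
|ω_lever| = |0.0479·12.04·-0.044613| / 0.00257102 = 10.01 rad/s.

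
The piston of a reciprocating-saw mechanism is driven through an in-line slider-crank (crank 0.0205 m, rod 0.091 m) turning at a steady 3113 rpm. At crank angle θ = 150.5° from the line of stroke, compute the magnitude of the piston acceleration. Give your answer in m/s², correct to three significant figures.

ω = 2π·3113/60 = 326 rad/s
x(θ) = r cosθ + √(L² − r² sin²θ); with ω constant, a = ω²·d²x/dθ².
d²x/dθ² = −r cosθ − r²(cos2θ)/√u − r⁴ sin²2θ/(4u^{3/2}),  u = L² − r² sin²θ = 0.0081791 m².
Substituting r = 0.0205 m, L = 0.091 m, θ = 150.5°: d²x/dθ² = +0.015405 m.
a = ω²·d²x/dθ² = (326)²·(+0.015405) = +1637.1 m/s²;  |a| = 1637.1 m/s².

1640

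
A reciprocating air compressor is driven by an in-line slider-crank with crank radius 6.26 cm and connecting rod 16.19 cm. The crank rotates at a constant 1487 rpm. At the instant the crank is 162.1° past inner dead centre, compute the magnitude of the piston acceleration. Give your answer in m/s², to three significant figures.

957

ω = 2π·1487/60 = 155.7 rad/s
x(θ) = r cosθ + √(L² − r² sin²θ); with ω constant, a = ω²·d²x/dθ².
d²x/dθ² = −r cosθ − r²(cos2θ)/√u − r⁴ sin²2θ/(4u^{3/2}),  u = L² − r² sin²θ = 0.0258414 m².
Substituting r = 0.0626 m, L = 0.1619 m, θ = 162.1°: d²x/dθ² = +0.039482 m.
a = ω²·d²x/dθ² = (155.7)²·(+0.039482) = +957.36 m/s²;  |a| = 957.36 m/s².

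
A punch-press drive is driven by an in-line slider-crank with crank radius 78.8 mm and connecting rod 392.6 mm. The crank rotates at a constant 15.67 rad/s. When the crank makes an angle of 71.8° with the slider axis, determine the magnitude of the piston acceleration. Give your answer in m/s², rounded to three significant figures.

ω = 15.67 rad/s
x(θ) = r cosθ + √(L² − r² sin²θ); with ω constant, a = ω²·d²x/dθ².
d²x/dθ² = −r cosθ − r²(cos2θ)/√u − r⁴ sin²2θ/(4u^{3/2}),  u = L² − r² sin²θ = 0.148531 m².
Substituting r = 0.0788 m, L = 0.3926 m, θ = 71.8°: d²x/dθ² = -0.011703 m.
a = ω²·d²x/dθ² = (15.67)²·(-0.011703) = -2.8737 m/s²;  |a| = 2.8737 m/s².

2.87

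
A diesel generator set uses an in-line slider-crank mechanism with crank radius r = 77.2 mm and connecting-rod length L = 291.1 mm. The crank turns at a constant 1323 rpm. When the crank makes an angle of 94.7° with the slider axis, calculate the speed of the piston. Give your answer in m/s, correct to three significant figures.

10.4

ω = 2π·1323/60 = 138.5 rad/s
For an in-line slider-crank, x = r cosθ + √(L² − r² sin²θ), so v = −rω sinθ·[1 + r cosθ/√(L² − r² sin²θ)].
With r = 0.0772 m, L = 0.2911 m, θ = 94.7°: √(L² − r² sin²θ) = 0.28075 m.
v = −0.0772·138.5·0.99664·[1 + 0.0772·-0.08194/0.28075] = -10.419 m/s.
|v| = 10.419 m/s.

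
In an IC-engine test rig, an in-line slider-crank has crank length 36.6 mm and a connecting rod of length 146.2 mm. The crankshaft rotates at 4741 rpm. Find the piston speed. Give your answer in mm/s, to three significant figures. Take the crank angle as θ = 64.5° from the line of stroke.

ω = 2π·4741/60 = 496.5 rad/s
For an in-line slider-crank, x = r cosθ + √(L² − r² sin²θ), so v = −rω sinθ·[1 + r cosθ/√(L² − r² sin²θ)].
With r = 0.0366 m, L = 0.1462 m, θ = 64.5°: √(L² − r² sin²θ) = 0.14242 m.
v = −0.0366·496.5·0.90259·[1 + 0.0366·0.43051/0.14242] = -18.215 m/s.
|v| = 18.215 m/s = 18215 mm/s.

18200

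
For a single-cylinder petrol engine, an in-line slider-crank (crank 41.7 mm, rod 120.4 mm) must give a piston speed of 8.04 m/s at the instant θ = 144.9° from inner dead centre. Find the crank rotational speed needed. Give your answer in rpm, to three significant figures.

4500

For an in-line slider-crank, |v_piston| = rω|sinθ|·[1 + r cosθ/√(L² − r² sin²θ)].
With r = 0.0417 m, L = 0.1204 m, θ = 144.9°: the bracketed kinematic factor |dx/dθ| = 0.017044 m.
ω = v/|dx/dθ| = 8.04/0.017044 = 471.71 rad/s.
N = 60ω/(2π) = 4504.5 rpm.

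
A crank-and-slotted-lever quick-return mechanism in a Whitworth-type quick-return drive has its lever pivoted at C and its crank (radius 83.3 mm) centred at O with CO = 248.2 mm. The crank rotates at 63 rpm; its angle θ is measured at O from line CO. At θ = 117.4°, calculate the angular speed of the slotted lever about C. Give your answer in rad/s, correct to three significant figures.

0.343

ω = 6.597 rad/s (from 63 rpm).
Crank pin A relative to C: A = (d + r cosθ, r sinθ); lever angle φ = atan2(r sinθ, d + r cosθ).
Differentiating tanφ: φ̇ = rω(d cosθ + r)/(d² + r² + 2dr cosθ).
d² + r² + 2dr cosθ = |CA|² = 0.0495128 m²;  d cosθ + r = -0.030922 m.
|ω_lever| = |0.0833·6.597·-0.030922| / 0.0495128 = 0.34321 rad/s.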